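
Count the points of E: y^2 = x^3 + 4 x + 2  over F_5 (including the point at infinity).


For each x in F_5, count y with y^2 = x^3 + 4 x + 2 mod 5:
  x = 3: RHS = 1, y in [1, 4]  -> 2 point(s)
Affine points: 2. Add the point at infinity: total = 3.

#E(F_5) = 3


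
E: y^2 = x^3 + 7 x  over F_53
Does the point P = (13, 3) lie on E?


Check whether y^2 = x^3 + 7 x + 0 (mod 53) for (x, y) = (13, 3).
LHS: y^2 = 3^2 mod 53 = 9
RHS: x^3 + 7 x + 0 = 13^3 + 7*13 + 0 mod 53 = 9
LHS = RHS

Yes, on the curve


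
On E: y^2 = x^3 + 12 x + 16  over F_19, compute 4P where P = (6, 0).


k = 4 = 100_2 (binary, LSB first: 001)
Double-and-add from P = (6, 0):
  bit 0 = 0: acc unchanged = O
  bit 1 = 0: acc unchanged = O
  bit 2 = 1: acc = O + O = O

4P = O


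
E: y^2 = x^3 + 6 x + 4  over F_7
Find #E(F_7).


For each x in F_7, count y with y^2 = x^3 + 6 x + 4 mod 7:
  x = 0: RHS = 4, y in [2, 5]  -> 2 point(s)
  x = 1: RHS = 4, y in [2, 5]  -> 2 point(s)
  x = 3: RHS = 0, y in [0]  -> 1 point(s)
  x = 4: RHS = 1, y in [1, 6]  -> 2 point(s)
  x = 6: RHS = 4, y in [2, 5]  -> 2 point(s)
Affine points: 9. Add the point at infinity: total = 10.

#E(F_7) = 10


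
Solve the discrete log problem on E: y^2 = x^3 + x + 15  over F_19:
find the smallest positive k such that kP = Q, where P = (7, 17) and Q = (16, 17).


Enumerate multiples of P until we hit Q = (16, 17):
  1P = (7, 17)
  2P = (6, 3)
  3P = (12, 8)
  4P = (4, 8)
  5P = (17, 10)
  6P = (1, 13)
  7P = (3, 11)
  8P = (16, 17)
Match found at i = 8.

k = 8


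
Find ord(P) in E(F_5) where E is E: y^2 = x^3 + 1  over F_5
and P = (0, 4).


Compute successive multiples of P until we hit O:
  1P = (0, 4)
  2P = (0, 1)
  3P = O

ord(P) = 3


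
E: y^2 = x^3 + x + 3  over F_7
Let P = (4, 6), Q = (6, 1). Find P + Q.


P != Q, so use the chord formula.
s = (y2 - y1) / (x2 - x1) = (2) / (2) mod 7 = 1
x3 = s^2 - x1 - x2 mod 7 = 1^2 - 4 - 6 = 5
y3 = s (x1 - x3) - y1 mod 7 = 1 * (4 - 5) - 6 = 0

P + Q = (5, 0)


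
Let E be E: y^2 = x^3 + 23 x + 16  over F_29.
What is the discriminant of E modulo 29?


4 a^3 + 27 b^2 = 4*23^3 + 27*16^2 = 48668 + 6912 = 55580
Delta = -16 * (55580) = -889280
Delta mod 29 = 5

Delta = 5 (mod 29)


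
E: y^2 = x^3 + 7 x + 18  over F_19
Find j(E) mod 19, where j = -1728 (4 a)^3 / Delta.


Delta = -16(4 a^3 + 27 b^2) mod 19 = 17
-1728 * (4 a)^3 = -1728 * (4*7)^3 mod 19 = 7
j = 7 * 17^(-1) mod 19 = 6

j = 6 (mod 19)


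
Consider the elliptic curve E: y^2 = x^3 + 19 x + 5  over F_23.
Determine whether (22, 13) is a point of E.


Check whether y^2 = x^3 + 19 x + 5 (mod 23) for (x, y) = (22, 13).
LHS: y^2 = 13^2 mod 23 = 8
RHS: x^3 + 19 x + 5 = 22^3 + 19*22 + 5 mod 23 = 8
LHS = RHS

Yes, on the curve


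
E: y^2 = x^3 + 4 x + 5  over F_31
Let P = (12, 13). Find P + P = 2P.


Doubling: s = (3 x1^2 + a) / (2 y1)
s = (3*12^2 + 4) / (2*13) mod 31 = 12
x3 = s^2 - 2 x1 mod 31 = 12^2 - 2*12 = 27
y3 = s (x1 - x3) - y1 mod 31 = 12 * (12 - 27) - 13 = 24

2P = (27, 24)


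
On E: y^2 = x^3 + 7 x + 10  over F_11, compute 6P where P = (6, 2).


k = 6 = 110_2 (binary, LSB first: 011)
Double-and-add from P = (6, 2):
  bit 0 = 0: acc unchanged = O
  bit 1 = 1: acc = O + (4, 6) = (4, 6)
  bit 2 = 1: acc = (4, 6) + (3, 5) = (5, 4)

6P = (5, 4)


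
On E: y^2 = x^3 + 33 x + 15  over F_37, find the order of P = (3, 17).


Compute successive multiples of P until we hit O:
  1P = (3, 17)
  2P = (24, 33)
  3P = (11, 28)
  4P = (22, 17)
  5P = (12, 20)
  6P = (18, 15)
  7P = (5, 3)
  8P = (4, 27)
  ... (continuing to 20P)
  20P = O

ord(P) = 20


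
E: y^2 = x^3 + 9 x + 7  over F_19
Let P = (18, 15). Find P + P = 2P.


Doubling: s = (3 x1^2 + a) / (2 y1)
s = (3*18^2 + 9) / (2*15) mod 19 = 8
x3 = s^2 - 2 x1 mod 19 = 8^2 - 2*18 = 9
y3 = s (x1 - x3) - y1 mod 19 = 8 * (18 - 9) - 15 = 0

2P = (9, 0)


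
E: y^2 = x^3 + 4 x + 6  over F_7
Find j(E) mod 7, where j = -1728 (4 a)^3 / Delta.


Delta = -16(4 a^3 + 27 b^2) mod 7 = 1
-1728 * (4 a)^3 = -1728 * (4*4)^3 mod 7 = 1
j = 1 * 1^(-1) mod 7 = 1

j = 1 (mod 7)


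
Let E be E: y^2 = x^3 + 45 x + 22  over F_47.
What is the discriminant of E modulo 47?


4 a^3 + 27 b^2 = 4*45^3 + 27*22^2 = 364500 + 13068 = 377568
Delta = -16 * (377568) = -6041088
Delta mod 47 = 10

Delta = 10 (mod 47)


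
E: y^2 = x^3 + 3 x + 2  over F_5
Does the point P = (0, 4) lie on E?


Check whether y^2 = x^3 + 3 x + 2 (mod 5) for (x, y) = (0, 4).
LHS: y^2 = 4^2 mod 5 = 1
RHS: x^3 + 3 x + 2 = 0^3 + 3*0 + 2 mod 5 = 2
LHS != RHS

No, not on the curve


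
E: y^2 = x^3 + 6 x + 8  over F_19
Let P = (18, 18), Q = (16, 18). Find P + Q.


P != Q, so use the chord formula.
s = (y2 - y1) / (x2 - x1) = (0) / (17) mod 19 = 0
x3 = s^2 - x1 - x2 mod 19 = 0^2 - 18 - 16 = 4
y3 = s (x1 - x3) - y1 mod 19 = 0 * (18 - 4) - 18 = 1

P + Q = (4, 1)


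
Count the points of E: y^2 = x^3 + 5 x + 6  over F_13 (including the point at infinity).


For each x in F_13, count y with y^2 = x^3 + 5 x + 6 mod 13:
  x = 1: RHS = 12, y in [5, 8]  -> 2 point(s)
  x = 3: RHS = 9, y in [3, 10]  -> 2 point(s)
  x = 4: RHS = 12, y in [5, 8]  -> 2 point(s)
  x = 5: RHS = 0, y in [0]  -> 1 point(s)
  x = 8: RHS = 12, y in [5, 8]  -> 2 point(s)
  x = 9: RHS = 0, y in [0]  -> 1 point(s)
  x = 10: RHS = 3, y in [4, 9]  -> 2 point(s)
  x = 11: RHS = 1, y in [1, 12]  -> 2 point(s)
  x = 12: RHS = 0, y in [0]  -> 1 point(s)
Affine points: 15. Add the point at infinity: total = 16.

#E(F_13) = 16


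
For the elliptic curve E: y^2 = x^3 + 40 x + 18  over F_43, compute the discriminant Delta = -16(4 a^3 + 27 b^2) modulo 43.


4 a^3 + 27 b^2 = 4*40^3 + 27*18^2 = 256000 + 8748 = 264748
Delta = -16 * (264748) = -4235968
Delta mod 43 = 5

Delta = 5 (mod 43)


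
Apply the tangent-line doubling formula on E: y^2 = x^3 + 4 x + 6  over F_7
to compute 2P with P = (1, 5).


Doubling: s = (3 x1^2 + a) / (2 y1)
s = (3*1^2 + 4) / (2*5) mod 7 = 0
x3 = s^2 - 2 x1 mod 7 = 0^2 - 2*1 = 5
y3 = s (x1 - x3) - y1 mod 7 = 0 * (1 - 5) - 5 = 2

2P = (5, 2)


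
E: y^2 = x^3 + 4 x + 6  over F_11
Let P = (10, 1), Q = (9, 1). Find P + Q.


P != Q, so use the chord formula.
s = (y2 - y1) / (x2 - x1) = (0) / (10) mod 11 = 0
x3 = s^2 - x1 - x2 mod 11 = 0^2 - 10 - 9 = 3
y3 = s (x1 - x3) - y1 mod 11 = 0 * (10 - 3) - 1 = 10

P + Q = (3, 10)


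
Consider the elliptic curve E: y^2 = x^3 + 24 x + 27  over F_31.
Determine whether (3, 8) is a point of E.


Check whether y^2 = x^3 + 24 x + 27 (mod 31) for (x, y) = (3, 8).
LHS: y^2 = 8^2 mod 31 = 2
RHS: x^3 + 24 x + 27 = 3^3 + 24*3 + 27 mod 31 = 2
LHS = RHS

Yes, on the curve


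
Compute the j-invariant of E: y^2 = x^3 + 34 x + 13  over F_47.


Delta = -16(4 a^3 + 27 b^2) mod 47 = 14
-1728 * (4 a)^3 = -1728 * (4*34)^3 mod 47 = 35
j = 35 * 14^(-1) mod 47 = 26

j = 26 (mod 47)


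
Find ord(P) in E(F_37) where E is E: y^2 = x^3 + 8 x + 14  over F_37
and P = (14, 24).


Compute successive multiples of P until we hit O:
  1P = (14, 24)
  2P = (18, 25)
  3P = (12, 32)
  4P = (27, 28)
  5P = (32, 16)
  6P = (25, 22)
  7P = (28, 29)
  8P = (4, 6)
  ... (continuing to 46P)
  46P = O

ord(P) = 46


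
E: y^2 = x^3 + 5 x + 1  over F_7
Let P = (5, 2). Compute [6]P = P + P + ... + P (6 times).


k = 6 = 110_2 (binary, LSB first: 011)
Double-and-add from P = (5, 2):
  bit 0 = 0: acc unchanged = O
  bit 1 = 1: acc = O + (5, 5) = (5, 5)
  bit 2 = 1: acc = (5, 5) + (5, 2) = O

6P = O


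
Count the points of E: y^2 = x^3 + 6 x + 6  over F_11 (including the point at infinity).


For each x in F_11, count y with y^2 = x^3 + 6 x + 6 mod 11:
  x = 2: RHS = 4, y in [2, 9]  -> 2 point(s)
  x = 6: RHS = 5, y in [4, 7]  -> 2 point(s)
  x = 8: RHS = 5, y in [4, 7]  -> 2 point(s)
Affine points: 6. Add the point at infinity: total = 7.

#E(F_11) = 7


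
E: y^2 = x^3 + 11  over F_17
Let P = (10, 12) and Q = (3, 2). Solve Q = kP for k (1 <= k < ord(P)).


Enumerate multiples of P until we hit Q = (3, 2):
  1P = (10, 12)
  2P = (13, 10)
  3P = (2, 11)
  4P = (9, 3)
  5P = (11, 13)
  6P = (14, 1)
  7P = (8, 8)
  8P = (3, 2)
Match found at i = 8.

k = 8


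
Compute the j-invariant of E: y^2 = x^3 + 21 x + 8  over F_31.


Delta = -16(4 a^3 + 27 b^2) mod 31 = 20
-1728 * (4 a)^3 = -1728 * (4*21)^3 mod 31 = 27
j = 27 * 20^(-1) mod 31 = 6

j = 6 (mod 31)


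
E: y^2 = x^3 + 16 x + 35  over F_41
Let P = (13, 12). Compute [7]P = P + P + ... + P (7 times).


k = 7 = 111_2 (binary, LSB first: 111)
Double-and-add from P = (13, 12):
  bit 0 = 1: acc = O + (13, 12) = (13, 12)
  bit 1 = 1: acc = (13, 12) + (24, 37) = (40, 31)
  bit 2 = 1: acc = (40, 31) + (39, 35) = (19, 8)

7P = (19, 8)


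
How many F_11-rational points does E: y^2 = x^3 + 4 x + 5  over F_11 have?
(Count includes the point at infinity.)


For each x in F_11, count y with y^2 = x^3 + 4 x + 5 mod 11:
  x = 0: RHS = 5, y in [4, 7]  -> 2 point(s)
  x = 3: RHS = 0, y in [0]  -> 1 point(s)
  x = 6: RHS = 3, y in [5, 6]  -> 2 point(s)
  x = 9: RHS = 0, y in [0]  -> 1 point(s)
  x = 10: RHS = 0, y in [0]  -> 1 point(s)
Affine points: 7. Add the point at infinity: total = 8.

#E(F_11) = 8


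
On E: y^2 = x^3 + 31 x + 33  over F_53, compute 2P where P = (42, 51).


Doubling: s = (3 x1^2 + a) / (2 y1)
s = (3*42^2 + 31) / (2*51) mod 53 = 34
x3 = s^2 - 2 x1 mod 53 = 34^2 - 2*42 = 12
y3 = s (x1 - x3) - y1 mod 53 = 34 * (42 - 12) - 51 = 15

2P = (12, 15)


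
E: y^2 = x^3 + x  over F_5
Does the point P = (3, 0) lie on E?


Check whether y^2 = x^3 + 1 x + 0 (mod 5) for (x, y) = (3, 0).
LHS: y^2 = 0^2 mod 5 = 0
RHS: x^3 + 1 x + 0 = 3^3 + 1*3 + 0 mod 5 = 0
LHS = RHS

Yes, on the curve


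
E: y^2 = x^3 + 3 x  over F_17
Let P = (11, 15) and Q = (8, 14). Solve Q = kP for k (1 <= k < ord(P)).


Enumerate multiples of P until we hit Q = (8, 14):
  1P = (11, 15)
  2P = (16, 9)
  3P = (3, 6)
  4P = (4, 12)
  5P = (6, 9)
  6P = (13, 3)
  7P = (12, 8)
  8P = (9, 5)
  9P = (5, 15)
  10P = (1, 2)
  11P = (14, 10)
  12P = (8, 14)
Match found at i = 12.

k = 12


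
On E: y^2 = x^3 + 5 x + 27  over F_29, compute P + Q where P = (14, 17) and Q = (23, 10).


P != Q, so use the chord formula.
s = (y2 - y1) / (x2 - x1) = (22) / (9) mod 29 = 25
x3 = s^2 - x1 - x2 mod 29 = 25^2 - 14 - 23 = 8
y3 = s (x1 - x3) - y1 mod 29 = 25 * (14 - 8) - 17 = 17

P + Q = (8, 17)


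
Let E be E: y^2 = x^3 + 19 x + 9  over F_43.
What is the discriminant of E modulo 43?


4 a^3 + 27 b^2 = 4*19^3 + 27*9^2 = 27436 + 2187 = 29623
Delta = -16 * (29623) = -473968
Delta mod 43 = 21

Delta = 21 (mod 43)


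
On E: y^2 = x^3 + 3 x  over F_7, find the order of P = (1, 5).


Compute successive multiples of P until we hit O:
  1P = (1, 5)
  2P = (2, 0)
  3P = (1, 2)
  4P = O

ord(P) = 4


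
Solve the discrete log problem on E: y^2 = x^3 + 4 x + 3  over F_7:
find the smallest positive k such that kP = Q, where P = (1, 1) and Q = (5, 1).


Enumerate multiples of P until we hit Q = (5, 1):
  1P = (1, 1)
  2P = (5, 6)
  3P = (3, 0)
  4P = (5, 1)
Match found at i = 4.

k = 4


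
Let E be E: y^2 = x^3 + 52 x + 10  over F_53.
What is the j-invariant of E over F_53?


Delta = -16(4 a^3 + 27 b^2) mod 53 = 6
-1728 * (4 a)^3 = -1728 * (4*52)^3 mod 53 = 34
j = 34 * 6^(-1) mod 53 = 41

j = 41 (mod 53)


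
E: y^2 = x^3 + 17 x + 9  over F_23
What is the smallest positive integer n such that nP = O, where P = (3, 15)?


Compute successive multiples of P until we hit O:
  1P = (3, 15)
  2P = (3, 8)
  3P = O

ord(P) = 3


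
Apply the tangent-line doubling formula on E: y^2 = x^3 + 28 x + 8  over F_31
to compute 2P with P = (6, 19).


Doubling: s = (3 x1^2 + a) / (2 y1)
s = (3*6^2 + 28) / (2*19) mod 31 = 15
x3 = s^2 - 2 x1 mod 31 = 15^2 - 2*6 = 27
y3 = s (x1 - x3) - y1 mod 31 = 15 * (6 - 27) - 19 = 7

2P = (27, 7)


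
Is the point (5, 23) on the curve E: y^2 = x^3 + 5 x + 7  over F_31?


Check whether y^2 = x^3 + 5 x + 7 (mod 31) for (x, y) = (5, 23).
LHS: y^2 = 23^2 mod 31 = 2
RHS: x^3 + 5 x + 7 = 5^3 + 5*5 + 7 mod 31 = 2
LHS = RHS

Yes, on the curve


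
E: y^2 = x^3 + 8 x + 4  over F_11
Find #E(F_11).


For each x in F_11, count y with y^2 = x^3 + 8 x + 4 mod 11:
  x = 0: RHS = 4, y in [2, 9]  -> 2 point(s)
  x = 3: RHS = 0, y in [0]  -> 1 point(s)
  x = 4: RHS = 1, y in [1, 10]  -> 2 point(s)
  x = 5: RHS = 4, y in [2, 9]  -> 2 point(s)
  x = 6: RHS = 4, y in [2, 9]  -> 2 point(s)
Affine points: 9. Add the point at infinity: total = 10.

#E(F_11) = 10


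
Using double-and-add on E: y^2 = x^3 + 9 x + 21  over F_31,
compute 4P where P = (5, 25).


k = 4 = 100_2 (binary, LSB first: 001)
Double-and-add from P = (5, 25):
  bit 0 = 0: acc unchanged = O
  bit 1 = 0: acc unchanged = O
  bit 2 = 1: acc = O + (19, 13) = (19, 13)

4P = (19, 13)


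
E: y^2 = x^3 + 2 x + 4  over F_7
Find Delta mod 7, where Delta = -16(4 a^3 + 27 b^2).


4 a^3 + 27 b^2 = 4*2^3 + 27*4^2 = 32 + 432 = 464
Delta = -16 * (464) = -7424
Delta mod 7 = 3

Delta = 3 (mod 7)


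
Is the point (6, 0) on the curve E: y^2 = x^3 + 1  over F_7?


Check whether y^2 = x^3 + 0 x + 1 (mod 7) for (x, y) = (6, 0).
LHS: y^2 = 0^2 mod 7 = 0
RHS: x^3 + 0 x + 1 = 6^3 + 0*6 + 1 mod 7 = 0
LHS = RHS

Yes, on the curve


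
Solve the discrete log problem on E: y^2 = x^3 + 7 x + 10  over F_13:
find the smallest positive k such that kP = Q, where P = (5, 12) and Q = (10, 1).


Enumerate multiples of P until we hit Q = (10, 1):
  1P = (5, 12)
  2P = (7, 5)
  3P = (10, 12)
  4P = (11, 1)
  5P = (0, 7)
  6P = (9, 10)
  7P = (9, 3)
  8P = (0, 6)
  9P = (11, 12)
  10P = (10, 1)
Match found at i = 10.

k = 10


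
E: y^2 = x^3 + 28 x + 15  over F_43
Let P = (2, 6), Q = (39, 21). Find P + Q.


P != Q, so use the chord formula.
s = (y2 - y1) / (x2 - x1) = (15) / (37) mod 43 = 19
x3 = s^2 - x1 - x2 mod 43 = 19^2 - 2 - 39 = 19
y3 = s (x1 - x3) - y1 mod 43 = 19 * (2 - 19) - 6 = 15

P + Q = (19, 15)


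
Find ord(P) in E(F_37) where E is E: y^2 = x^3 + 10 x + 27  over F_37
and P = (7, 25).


Compute successive multiples of P until we hit O:
  1P = (7, 25)
  2P = (11, 32)
  3P = (29, 29)
  4P = (31, 11)
  5P = (33, 21)
  6P = (6, 9)
  7P = (21, 10)
  8P = (16, 19)
  ... (continuing to 22P)
  22P = O

ord(P) = 22


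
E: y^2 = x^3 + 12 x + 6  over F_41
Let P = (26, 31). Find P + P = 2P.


Doubling: s = (3 x1^2 + a) / (2 y1)
s = (3*26^2 + 12) / (2*31) mod 41 = 21
x3 = s^2 - 2 x1 mod 41 = 21^2 - 2*26 = 20
y3 = s (x1 - x3) - y1 mod 41 = 21 * (26 - 20) - 31 = 13

2P = (20, 13)


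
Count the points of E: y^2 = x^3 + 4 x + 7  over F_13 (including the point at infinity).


For each x in F_13, count y with y^2 = x^3 + 4 x + 7 mod 13:
  x = 1: RHS = 12, y in [5, 8]  -> 2 point(s)
  x = 2: RHS = 10, y in [6, 7]  -> 2 point(s)
  x = 4: RHS = 9, y in [3, 10]  -> 2 point(s)
  x = 5: RHS = 9, y in [3, 10]  -> 2 point(s)
  x = 6: RHS = 0, y in [0]  -> 1 point(s)
  x = 7: RHS = 1, y in [1, 12]  -> 2 point(s)
  x = 11: RHS = 4, y in [2, 11]  -> 2 point(s)
Affine points: 13. Add the point at infinity: total = 14.

#E(F_13) = 14


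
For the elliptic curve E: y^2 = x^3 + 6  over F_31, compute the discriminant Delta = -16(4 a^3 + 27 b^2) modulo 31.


4 a^3 + 27 b^2 = 4*0^3 + 27*6^2 = 0 + 972 = 972
Delta = -16 * (972) = -15552
Delta mod 31 = 10

Delta = 10 (mod 31)


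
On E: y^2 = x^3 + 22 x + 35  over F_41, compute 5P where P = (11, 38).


k = 5 = 101_2 (binary, LSB first: 101)
Double-and-add from P = (11, 38):
  bit 0 = 1: acc = O + (11, 38) = (11, 38)
  bit 1 = 0: acc unchanged = (11, 38)
  bit 2 = 1: acc = (11, 38) + (3, 28) = (26, 15)

5P = (26, 15)


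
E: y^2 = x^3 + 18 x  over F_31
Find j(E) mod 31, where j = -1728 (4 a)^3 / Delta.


Delta = -16(4 a^3 + 27 b^2) mod 31 = 23
-1728 * (4 a)^3 = -1728 * (4*18)^3 mod 31 = 2
j = 2 * 23^(-1) mod 31 = 23

j = 23 (mod 31)


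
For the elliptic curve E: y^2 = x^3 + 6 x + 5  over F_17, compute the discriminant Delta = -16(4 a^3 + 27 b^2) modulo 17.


4 a^3 + 27 b^2 = 4*6^3 + 27*5^2 = 864 + 675 = 1539
Delta = -16 * (1539) = -24624
Delta mod 17 = 9

Delta = 9 (mod 17)


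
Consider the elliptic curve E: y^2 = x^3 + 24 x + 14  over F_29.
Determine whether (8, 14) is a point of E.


Check whether y^2 = x^3 + 24 x + 14 (mod 29) for (x, y) = (8, 14).
LHS: y^2 = 14^2 mod 29 = 22
RHS: x^3 + 24 x + 14 = 8^3 + 24*8 + 14 mod 29 = 22
LHS = RHS

Yes, on the curve


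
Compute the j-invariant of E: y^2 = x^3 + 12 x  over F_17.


Delta = -16(4 a^3 + 27 b^2) mod 17 = 10
-1728 * (4 a)^3 = -1728 * (4*12)^3 mod 17 = 8
j = 8 * 10^(-1) mod 17 = 11

j = 11 (mod 17)


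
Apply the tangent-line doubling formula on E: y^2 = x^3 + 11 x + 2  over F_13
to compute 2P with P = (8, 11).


Doubling: s = (3 x1^2 + a) / (2 y1)
s = (3*8^2 + 11) / (2*11) mod 13 = 11
x3 = s^2 - 2 x1 mod 13 = 11^2 - 2*8 = 1
y3 = s (x1 - x3) - y1 mod 13 = 11 * (8 - 1) - 11 = 1

2P = (1, 1)


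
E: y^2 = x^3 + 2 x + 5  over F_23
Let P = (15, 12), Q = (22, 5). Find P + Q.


P != Q, so use the chord formula.
s = (y2 - y1) / (x2 - x1) = (16) / (7) mod 23 = 22
x3 = s^2 - x1 - x2 mod 23 = 22^2 - 15 - 22 = 10
y3 = s (x1 - x3) - y1 mod 23 = 22 * (15 - 10) - 12 = 6

P + Q = (10, 6)


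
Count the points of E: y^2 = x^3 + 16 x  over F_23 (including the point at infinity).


For each x in F_23, count y with y^2 = x^3 + 16 x + 0 mod 23:
  x = 0: RHS = 0, y in [0]  -> 1 point(s)
  x = 3: RHS = 6, y in [11, 12]  -> 2 point(s)
  x = 4: RHS = 13, y in [6, 17]  -> 2 point(s)
  x = 6: RHS = 13, y in [6, 17]  -> 2 point(s)
  x = 7: RHS = 18, y in [8, 15]  -> 2 point(s)
  x = 11: RHS = 12, y in [9, 14]  -> 2 point(s)
  x = 13: RHS = 13, y in [6, 17]  -> 2 point(s)
  x = 14: RHS = 1, y in [1, 22]  -> 2 point(s)
  x = 15: RHS = 4, y in [2, 21]  -> 2 point(s)
  x = 18: RHS = 2, y in [5, 18]  -> 2 point(s)
  x = 21: RHS = 6, y in [11, 12]  -> 2 point(s)
  x = 22: RHS = 6, y in [11, 12]  -> 2 point(s)
Affine points: 23. Add the point at infinity: total = 24.

#E(F_23) = 24


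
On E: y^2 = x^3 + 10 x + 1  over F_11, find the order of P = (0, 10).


Compute successive multiples of P until we hit O:
  1P = (0, 10)
  2P = (3, 5)
  3P = (1, 10)
  4P = (10, 1)
  5P = (5, 0)
  6P = (10, 10)
  7P = (1, 1)
  8P = (3, 6)
  ... (continuing to 10P)
  10P = O

ord(P) = 10


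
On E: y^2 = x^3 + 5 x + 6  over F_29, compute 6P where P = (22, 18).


k = 6 = 110_2 (binary, LSB first: 011)
Double-and-add from P = (22, 18):
  bit 0 = 0: acc unchanged = O
  bit 1 = 1: acc = O + (15, 18) = (15, 18)
  bit 2 = 1: acc = (15, 18) + (6, 7) = (12, 5)

6P = (12, 5)


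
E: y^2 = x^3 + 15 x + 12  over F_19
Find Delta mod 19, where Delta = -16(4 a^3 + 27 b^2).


4 a^3 + 27 b^2 = 4*15^3 + 27*12^2 = 13500 + 3888 = 17388
Delta = -16 * (17388) = -278208
Delta mod 19 = 9

Delta = 9 (mod 19)


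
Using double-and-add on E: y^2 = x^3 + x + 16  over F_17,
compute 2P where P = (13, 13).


k = 2 = 10_2 (binary, LSB first: 01)
Double-and-add from P = (13, 13):
  bit 0 = 0: acc unchanged = O
  bit 1 = 1: acc = O + (7, 14) = (7, 14)

2P = (7, 14)


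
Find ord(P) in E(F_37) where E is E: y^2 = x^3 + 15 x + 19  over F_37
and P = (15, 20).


Compute successive multiples of P until we hit O:
  1P = (15, 20)
  2P = (34, 13)
  3P = (36, 15)
  4P = (27, 4)
  5P = (5, 16)
  6P = (29, 4)
  7P = (23, 5)
  8P = (32, 35)
  ... (continuing to 31P)
  31P = O

ord(P) = 31


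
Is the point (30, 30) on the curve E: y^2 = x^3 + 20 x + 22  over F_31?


Check whether y^2 = x^3 + 20 x + 22 (mod 31) for (x, y) = (30, 30).
LHS: y^2 = 30^2 mod 31 = 1
RHS: x^3 + 20 x + 22 = 30^3 + 20*30 + 22 mod 31 = 1
LHS = RHS

Yes, on the curve


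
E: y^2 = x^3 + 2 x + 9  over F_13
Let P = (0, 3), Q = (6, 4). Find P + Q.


P != Q, so use the chord formula.
s = (y2 - y1) / (x2 - x1) = (1) / (6) mod 13 = 11
x3 = s^2 - x1 - x2 mod 13 = 11^2 - 0 - 6 = 11
y3 = s (x1 - x3) - y1 mod 13 = 11 * (0 - 11) - 3 = 6

P + Q = (11, 6)


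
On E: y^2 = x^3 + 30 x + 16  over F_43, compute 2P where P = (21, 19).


Doubling: s = (3 x1^2 + a) / (2 y1)
s = (3*21^2 + 30) / (2*19) mod 43 = 39
x3 = s^2 - 2 x1 mod 43 = 39^2 - 2*21 = 17
y3 = s (x1 - x3) - y1 mod 43 = 39 * (21 - 17) - 19 = 8

2P = (17, 8)


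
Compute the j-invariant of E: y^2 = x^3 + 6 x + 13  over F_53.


Delta = -16(4 a^3 + 27 b^2) mod 53 = 35
-1728 * (4 a)^3 = -1728 * (4*6)^3 mod 53 = 23
j = 23 * 35^(-1) mod 53 = 37

j = 37 (mod 53)


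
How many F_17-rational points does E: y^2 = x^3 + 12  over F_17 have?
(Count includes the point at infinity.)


For each x in F_17, count y with y^2 = x^3 + 0 x + 12 mod 17:
  x = 1: RHS = 13, y in [8, 9]  -> 2 point(s)
  x = 4: RHS = 8, y in [5, 12]  -> 2 point(s)
  x = 5: RHS = 1, y in [1, 16]  -> 2 point(s)
  x = 7: RHS = 15, y in [7, 10]  -> 2 point(s)
  x = 10: RHS = 9, y in [3, 14]  -> 2 point(s)
  x = 11: RHS = 0, y in [0]  -> 1 point(s)
  x = 13: RHS = 16, y in [4, 13]  -> 2 point(s)
  x = 14: RHS = 2, y in [6, 11]  -> 2 point(s)
  x = 15: RHS = 4, y in [2, 15]  -> 2 point(s)
Affine points: 17. Add the point at infinity: total = 18.

#E(F_17) = 18


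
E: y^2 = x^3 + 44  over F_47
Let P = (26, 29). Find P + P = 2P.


Doubling: s = (3 x1^2 + a) / (2 y1)
s = (3*26^2 + 0) / (2*29) mod 47 = 22
x3 = s^2 - 2 x1 mod 47 = 22^2 - 2*26 = 9
y3 = s (x1 - x3) - y1 mod 47 = 22 * (26 - 9) - 29 = 16

2P = (9, 16)


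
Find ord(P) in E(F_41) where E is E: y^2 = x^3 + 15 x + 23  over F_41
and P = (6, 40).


Compute successive multiples of P until we hit O:
  1P = (6, 40)
  2P = (29, 1)
  3P = (5, 10)
  4P = (28, 38)
  5P = (27, 29)
  6P = (0, 33)
  7P = (17, 36)
  8P = (10, 36)
  ... (continuing to 54P)
  54P = O

ord(P) = 54


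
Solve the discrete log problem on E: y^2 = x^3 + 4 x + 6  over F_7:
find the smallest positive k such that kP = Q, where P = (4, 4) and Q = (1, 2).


Enumerate multiples of P until we hit Q = (1, 2):
  1P = (4, 4)
  2P = (1, 5)
  3P = (6, 6)
  4P = (5, 2)
  5P = (2, 6)
  6P = (2, 1)
  7P = (5, 5)
  8P = (6, 1)
  9P = (1, 2)
Match found at i = 9.

k = 9


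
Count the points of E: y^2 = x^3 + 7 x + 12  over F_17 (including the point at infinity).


For each x in F_17, count y with y^2 = x^3 + 7 x + 12 mod 17:
  x = 2: RHS = 0, y in [0]  -> 1 point(s)
  x = 3: RHS = 9, y in [3, 14]  -> 2 point(s)
  x = 4: RHS = 2, y in [6, 11]  -> 2 point(s)
  x = 5: RHS = 2, y in [6, 11]  -> 2 point(s)
  x = 6: RHS = 15, y in [7, 10]  -> 2 point(s)
  x = 7: RHS = 13, y in [8, 9]  -> 2 point(s)
  x = 8: RHS = 2, y in [6, 11]  -> 2 point(s)
  x = 11: RHS = 9, y in [3, 14]  -> 2 point(s)
  x = 14: RHS = 15, y in [7, 10]  -> 2 point(s)
  x = 16: RHS = 4, y in [2, 15]  -> 2 point(s)
Affine points: 19. Add the point at infinity: total = 20.

#E(F_17) = 20


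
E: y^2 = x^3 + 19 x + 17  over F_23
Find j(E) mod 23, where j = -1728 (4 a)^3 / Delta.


Delta = -16(4 a^3 + 27 b^2) mod 23 = 21
-1728 * (4 a)^3 = -1728 * (4*19)^3 mod 23 = 6
j = 6 * 21^(-1) mod 23 = 20

j = 20 (mod 23)


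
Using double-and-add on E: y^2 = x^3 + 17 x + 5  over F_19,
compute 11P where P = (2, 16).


k = 11 = 1011_2 (binary, LSB first: 1101)
Double-and-add from P = (2, 16):
  bit 0 = 1: acc = O + (2, 16) = (2, 16)
  bit 1 = 1: acc = (2, 16) + (3, 11) = (1, 17)
  bit 2 = 0: acc unchanged = (1, 17)
  bit 3 = 1: acc = (1, 17) + (10, 4) = (0, 9)

11P = (0, 9)


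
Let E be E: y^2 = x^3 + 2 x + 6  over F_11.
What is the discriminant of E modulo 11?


4 a^3 + 27 b^2 = 4*2^3 + 27*6^2 = 32 + 972 = 1004
Delta = -16 * (1004) = -16064
Delta mod 11 = 7

Delta = 7 (mod 11)


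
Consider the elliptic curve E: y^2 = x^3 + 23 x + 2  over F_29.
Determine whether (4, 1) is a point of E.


Check whether y^2 = x^3 + 23 x + 2 (mod 29) for (x, y) = (4, 1).
LHS: y^2 = 1^2 mod 29 = 1
RHS: x^3 + 23 x + 2 = 4^3 + 23*4 + 2 mod 29 = 13
LHS != RHS

No, not on the curve


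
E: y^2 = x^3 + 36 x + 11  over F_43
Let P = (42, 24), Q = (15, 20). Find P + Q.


P != Q, so use the chord formula.
s = (y2 - y1) / (x2 - x1) = (39) / (16) mod 43 = 32
x3 = s^2 - x1 - x2 mod 43 = 32^2 - 42 - 15 = 21
y3 = s (x1 - x3) - y1 mod 43 = 32 * (42 - 21) - 24 = 3

P + Q = (21, 3)


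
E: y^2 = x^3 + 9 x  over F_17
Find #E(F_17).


For each x in F_17, count y with y^2 = x^3 + 9 x + 0 mod 17:
  x = 0: RHS = 0, y in [0]  -> 1 point(s)
  x = 2: RHS = 9, y in [3, 14]  -> 2 point(s)
  x = 4: RHS = 15, y in [7, 10]  -> 2 point(s)
  x = 5: RHS = 0, y in [0]  -> 1 point(s)
  x = 6: RHS = 15, y in [7, 10]  -> 2 point(s)
  x = 7: RHS = 15, y in [7, 10]  -> 2 point(s)
  x = 10: RHS = 2, y in [6, 11]  -> 2 point(s)
  x = 11: RHS = 2, y in [6, 11]  -> 2 point(s)
  x = 12: RHS = 0, y in [0]  -> 1 point(s)
  x = 13: RHS = 2, y in [6, 11]  -> 2 point(s)
  x = 15: RHS = 8, y in [5, 12]  -> 2 point(s)
Affine points: 19. Add the point at infinity: total = 20.

#E(F_17) = 20


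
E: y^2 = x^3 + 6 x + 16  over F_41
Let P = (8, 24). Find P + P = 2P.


Doubling: s = (3 x1^2 + a) / (2 y1)
s = (3*8^2 + 6) / (2*24) mod 41 = 40
x3 = s^2 - 2 x1 mod 41 = 40^2 - 2*8 = 26
y3 = s (x1 - x3) - y1 mod 41 = 40 * (8 - 26) - 24 = 35

2P = (26, 35)


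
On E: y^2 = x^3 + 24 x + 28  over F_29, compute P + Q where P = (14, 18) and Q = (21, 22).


P != Q, so use the chord formula.
s = (y2 - y1) / (x2 - x1) = (4) / (7) mod 29 = 13
x3 = s^2 - x1 - x2 mod 29 = 13^2 - 14 - 21 = 18
y3 = s (x1 - x3) - y1 mod 29 = 13 * (14 - 18) - 18 = 17

P + Q = (18, 17)


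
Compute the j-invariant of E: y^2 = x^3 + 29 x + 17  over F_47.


Delta = -16(4 a^3 + 27 b^2) mod 47 = 5
-1728 * (4 a)^3 = -1728 * (4*29)^3 mod 47 = 4
j = 4 * 5^(-1) mod 47 = 29

j = 29 (mod 47)


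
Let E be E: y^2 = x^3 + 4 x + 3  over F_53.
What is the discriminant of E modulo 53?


4 a^3 + 27 b^2 = 4*4^3 + 27*3^2 = 256 + 243 = 499
Delta = -16 * (499) = -7984
Delta mod 53 = 19

Delta = 19 (mod 53)


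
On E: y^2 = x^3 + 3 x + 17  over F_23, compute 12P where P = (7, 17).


k = 12 = 1100_2 (binary, LSB first: 0011)
Double-and-add from P = (7, 17):
  bit 0 = 0: acc unchanged = O
  bit 1 = 0: acc unchanged = O
  bit 2 = 1: acc = O + (11, 1) = (11, 1)
  bit 3 = 1: acc = (11, 1) + (2, 13) = (22, 6)

12P = (22, 6)


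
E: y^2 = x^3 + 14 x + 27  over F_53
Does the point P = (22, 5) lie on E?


Check whether y^2 = x^3 + 14 x + 27 (mod 53) for (x, y) = (22, 5).
LHS: y^2 = 5^2 mod 53 = 25
RHS: x^3 + 14 x + 27 = 22^3 + 14*22 + 27 mod 53 = 12
LHS != RHS

No, not on the curve


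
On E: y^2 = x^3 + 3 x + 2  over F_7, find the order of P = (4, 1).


Compute successive multiples of P until we hit O:
  1P = (4, 1)
  2P = (0, 3)
  3P = (5, 3)
  4P = (2, 3)
  5P = (2, 4)
  6P = (5, 4)
  7P = (0, 4)
  8P = (4, 6)
  ... (continuing to 9P)
  9P = O

ord(P) = 9


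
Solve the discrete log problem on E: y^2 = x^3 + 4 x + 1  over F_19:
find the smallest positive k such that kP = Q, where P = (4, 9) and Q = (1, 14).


Enumerate multiples of P until we hit Q = (1, 14):
  1P = (4, 9)
  2P = (17, 2)
  3P = (2, 6)
  4P = (1, 5)
  5P = (1, 14)
Match found at i = 5.

k = 5


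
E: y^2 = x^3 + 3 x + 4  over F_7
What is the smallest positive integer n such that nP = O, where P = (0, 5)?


Compute successive multiples of P until we hit O:
  1P = (0, 5)
  2P = (1, 1)
  3P = (1, 6)
  4P = (0, 2)
  5P = O

ord(P) = 5


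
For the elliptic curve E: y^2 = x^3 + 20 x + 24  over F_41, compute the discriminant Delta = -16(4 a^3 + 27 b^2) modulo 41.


4 a^3 + 27 b^2 = 4*20^3 + 27*24^2 = 32000 + 15552 = 47552
Delta = -16 * (47552) = -760832
Delta mod 41 = 5

Delta = 5 (mod 41)


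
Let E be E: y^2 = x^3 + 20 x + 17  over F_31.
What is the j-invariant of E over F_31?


Delta = -16(4 a^3 + 27 b^2) mod 31 = 16
-1728 * (4 a)^3 = -1728 * (4*20)^3 mod 31 = 1
j = 1 * 16^(-1) mod 31 = 2

j = 2 (mod 31)


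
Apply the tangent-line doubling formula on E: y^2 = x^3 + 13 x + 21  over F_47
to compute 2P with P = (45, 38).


Doubling: s = (3 x1^2 + a) / (2 y1)
s = (3*45^2 + 13) / (2*38) mod 47 = 43
x3 = s^2 - 2 x1 mod 47 = 43^2 - 2*45 = 20
y3 = s (x1 - x3) - y1 mod 47 = 43 * (45 - 20) - 38 = 3

2P = (20, 3)


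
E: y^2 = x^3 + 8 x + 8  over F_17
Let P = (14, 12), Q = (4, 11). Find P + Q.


P != Q, so use the chord formula.
s = (y2 - y1) / (x2 - x1) = (16) / (7) mod 17 = 12
x3 = s^2 - x1 - x2 mod 17 = 12^2 - 14 - 4 = 7
y3 = s (x1 - x3) - y1 mod 17 = 12 * (14 - 7) - 12 = 4

P + Q = (7, 4)


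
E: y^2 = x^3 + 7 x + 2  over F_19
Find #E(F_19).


For each x in F_19, count y with y^2 = x^3 + 7 x + 2 mod 19:
  x = 2: RHS = 5, y in [9, 10]  -> 2 point(s)
  x = 8: RHS = 0, y in [0]  -> 1 point(s)
  x = 11: RHS = 4, y in [2, 17]  -> 2 point(s)
  x = 12: RHS = 9, y in [3, 16]  -> 2 point(s)
  x = 15: RHS = 5, y in [9, 10]  -> 2 point(s)
  x = 16: RHS = 11, y in [7, 12]  -> 2 point(s)
Affine points: 11. Add the point at infinity: total = 12.

#E(F_19) = 12


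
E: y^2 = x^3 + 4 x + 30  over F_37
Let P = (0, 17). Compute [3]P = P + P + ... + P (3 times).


k = 3 = 11_2 (binary, LSB first: 11)
Double-and-add from P = (0, 17):
  bit 0 = 1: acc = O + (0, 17) = (0, 17)
  bit 1 = 1: acc = (0, 17) + (10, 21) = (2, 34)

3P = (2, 34)


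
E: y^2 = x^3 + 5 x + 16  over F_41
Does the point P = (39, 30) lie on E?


Check whether y^2 = x^3 + 5 x + 16 (mod 41) for (x, y) = (39, 30).
LHS: y^2 = 30^2 mod 41 = 39
RHS: x^3 + 5 x + 16 = 39^3 + 5*39 + 16 mod 41 = 39
LHS = RHS

Yes, on the curve


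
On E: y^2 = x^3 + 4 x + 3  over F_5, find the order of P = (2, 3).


Compute successive multiples of P until we hit O:
  1P = (2, 3)
  2P = (2, 2)
  3P = O

ord(P) = 3


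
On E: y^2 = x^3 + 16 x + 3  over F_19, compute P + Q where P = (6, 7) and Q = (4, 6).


P != Q, so use the chord formula.
s = (y2 - y1) / (x2 - x1) = (18) / (17) mod 19 = 10
x3 = s^2 - x1 - x2 mod 19 = 10^2 - 6 - 4 = 14
y3 = s (x1 - x3) - y1 mod 19 = 10 * (6 - 14) - 7 = 8

P + Q = (14, 8)


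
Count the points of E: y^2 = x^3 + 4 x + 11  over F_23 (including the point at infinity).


For each x in F_23, count y with y^2 = x^3 + 4 x + 11 mod 23:
  x = 1: RHS = 16, y in [4, 19]  -> 2 point(s)
  x = 2: RHS = 4, y in [2, 21]  -> 2 point(s)
  x = 3: RHS = 4, y in [2, 21]  -> 2 point(s)
  x = 5: RHS = 18, y in [8, 15]  -> 2 point(s)
  x = 8: RHS = 3, y in [7, 16]  -> 2 point(s)
  x = 10: RHS = 16, y in [4, 19]  -> 2 point(s)
  x = 11: RHS = 6, y in [11, 12]  -> 2 point(s)
  x = 12: RHS = 16, y in [4, 19]  -> 2 point(s)
  x = 13: RHS = 6, y in [11, 12]  -> 2 point(s)
  x = 16: RHS = 8, y in [10, 13]  -> 2 point(s)
  x = 17: RHS = 1, y in [1, 22]  -> 2 point(s)
  x = 18: RHS = 4, y in [2, 21]  -> 2 point(s)
  x = 19: RHS = 0, y in [0]  -> 1 point(s)
  x = 20: RHS = 18, y in [8, 15]  -> 2 point(s)
  x = 21: RHS = 18, y in [8, 15]  -> 2 point(s)
  x = 22: RHS = 6, y in [11, 12]  -> 2 point(s)
Affine points: 31. Add the point at infinity: total = 32.

#E(F_23) = 32


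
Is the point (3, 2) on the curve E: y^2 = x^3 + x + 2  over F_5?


Check whether y^2 = x^3 + 1 x + 2 (mod 5) for (x, y) = (3, 2).
LHS: y^2 = 2^2 mod 5 = 4
RHS: x^3 + 1 x + 2 = 3^3 + 1*3 + 2 mod 5 = 2
LHS != RHS

No, not on the curve


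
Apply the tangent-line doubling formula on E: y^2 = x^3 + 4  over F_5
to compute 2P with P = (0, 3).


Doubling: s = (3 x1^2 + a) / (2 y1)
s = (3*0^2 + 0) / (2*3) mod 5 = 0
x3 = s^2 - 2 x1 mod 5 = 0^2 - 2*0 = 0
y3 = s (x1 - x3) - y1 mod 5 = 0 * (0 - 0) - 3 = 2

2P = (0, 2)


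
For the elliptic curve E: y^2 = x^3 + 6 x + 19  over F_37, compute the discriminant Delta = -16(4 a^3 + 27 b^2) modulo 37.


4 a^3 + 27 b^2 = 4*6^3 + 27*19^2 = 864 + 9747 = 10611
Delta = -16 * (10611) = -169776
Delta mod 37 = 17

Delta = 17 (mod 37)


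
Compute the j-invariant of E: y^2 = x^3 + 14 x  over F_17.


Delta = -16(4 a^3 + 27 b^2) mod 17 = 11
-1728 * (4 a)^3 = -1728 * (4*14)^3 mod 17 = 2
j = 2 * 11^(-1) mod 17 = 11

j = 11 (mod 17)


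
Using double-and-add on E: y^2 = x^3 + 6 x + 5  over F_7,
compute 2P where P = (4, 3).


k = 2 = 10_2 (binary, LSB first: 01)
Double-and-add from P = (4, 3):
  bit 0 = 0: acc unchanged = O
  bit 1 = 1: acc = O + (3, 6) = (3, 6)

2P = (3, 6)


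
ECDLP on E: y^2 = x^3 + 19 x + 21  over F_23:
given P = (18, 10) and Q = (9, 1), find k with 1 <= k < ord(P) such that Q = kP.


Enumerate multiples of P until we hit Q = (9, 1):
  1P = (18, 10)
  2P = (13, 2)
  3P = (1, 8)
  4P = (22, 22)
  5P = (15, 22)
  6P = (6, 11)
  7P = (3, 6)
  8P = (8, 8)
  9P = (9, 1)
Match found at i = 9.

k = 9


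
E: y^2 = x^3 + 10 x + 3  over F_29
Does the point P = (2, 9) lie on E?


Check whether y^2 = x^3 + 10 x + 3 (mod 29) for (x, y) = (2, 9).
LHS: y^2 = 9^2 mod 29 = 23
RHS: x^3 + 10 x + 3 = 2^3 + 10*2 + 3 mod 29 = 2
LHS != RHS

No, not on the curve


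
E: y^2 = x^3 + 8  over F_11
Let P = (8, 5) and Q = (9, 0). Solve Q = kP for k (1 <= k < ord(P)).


Enumerate multiples of P until we hit Q = (9, 0):
  1P = (8, 5)
  2P = (9, 0)
Match found at i = 2.

k = 2


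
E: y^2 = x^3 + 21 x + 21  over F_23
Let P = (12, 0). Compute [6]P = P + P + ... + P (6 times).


k = 6 = 110_2 (binary, LSB first: 011)
Double-and-add from P = (12, 0):
  bit 0 = 0: acc unchanged = O
  bit 1 = 1: acc = O + O = O
  bit 2 = 1: acc = O + O = O

6P = O


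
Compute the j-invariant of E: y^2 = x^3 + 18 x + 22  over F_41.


Delta = -16(4 a^3 + 27 b^2) mod 41 = 28
-1728 * (4 a)^3 = -1728 * (4*18)^3 mod 41 = 14
j = 14 * 28^(-1) mod 41 = 21

j = 21 (mod 41)


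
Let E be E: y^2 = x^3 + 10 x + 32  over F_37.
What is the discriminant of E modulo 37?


4 a^3 + 27 b^2 = 4*10^3 + 27*32^2 = 4000 + 27648 = 31648
Delta = -16 * (31648) = -506368
Delta mod 37 = 14

Delta = 14 (mod 37)


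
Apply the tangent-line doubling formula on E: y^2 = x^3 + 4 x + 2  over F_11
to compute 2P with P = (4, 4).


Doubling: s = (3 x1^2 + a) / (2 y1)
s = (3*4^2 + 4) / (2*4) mod 11 = 1
x3 = s^2 - 2 x1 mod 11 = 1^2 - 2*4 = 4
y3 = s (x1 - x3) - y1 mod 11 = 1 * (4 - 4) - 4 = 7

2P = (4, 7)


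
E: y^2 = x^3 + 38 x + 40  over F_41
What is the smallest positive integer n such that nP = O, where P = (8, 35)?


Compute successive multiples of P until we hit O:
  1P = (8, 35)
  2P = (4, 25)
  3P = (25, 25)
  4P = (17, 33)
  5P = (12, 16)
  6P = (0, 9)
  7P = (0, 32)
  8P = (12, 25)
  ... (continuing to 13P)
  13P = O

ord(P) = 13


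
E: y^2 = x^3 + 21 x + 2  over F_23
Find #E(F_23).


For each x in F_23, count y with y^2 = x^3 + 21 x + 2 mod 23:
  x = 0: RHS = 2, y in [5, 18]  -> 2 point(s)
  x = 1: RHS = 1, y in [1, 22]  -> 2 point(s)
  x = 2: RHS = 6, y in [11, 12]  -> 2 point(s)
  x = 3: RHS = 0, y in [0]  -> 1 point(s)
  x = 4: RHS = 12, y in [9, 14]  -> 2 point(s)
  x = 5: RHS = 2, y in [5, 18]  -> 2 point(s)
  x = 7: RHS = 9, y in [3, 20]  -> 2 point(s)
  x = 9: RHS = 0, y in [0]  -> 1 point(s)
  x = 10: RHS = 16, y in [4, 19]  -> 2 point(s)
  x = 11: RHS = 0, y in [0]  -> 1 point(s)
  x = 12: RHS = 4, y in [2, 21]  -> 2 point(s)
  x = 14: RHS = 4, y in [2, 21]  -> 2 point(s)
  x = 15: RHS = 12, y in [9, 14]  -> 2 point(s)
  x = 16: RHS = 18, y in [8, 15]  -> 2 point(s)
  x = 18: RHS = 2, y in [5, 18]  -> 2 point(s)
  x = 20: RHS = 4, y in [2, 21]  -> 2 point(s)
  x = 22: RHS = 3, y in [7, 16]  -> 2 point(s)
Affine points: 31. Add the point at infinity: total = 32.

#E(F_23) = 32


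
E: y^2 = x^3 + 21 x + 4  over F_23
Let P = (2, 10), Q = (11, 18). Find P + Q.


P != Q, so use the chord formula.
s = (y2 - y1) / (x2 - x1) = (8) / (9) mod 23 = 6
x3 = s^2 - x1 - x2 mod 23 = 6^2 - 2 - 11 = 0
y3 = s (x1 - x3) - y1 mod 23 = 6 * (2 - 0) - 10 = 2

P + Q = (0, 2)


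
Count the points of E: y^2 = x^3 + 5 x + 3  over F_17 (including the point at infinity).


For each x in F_17, count y with y^2 = x^3 + 5 x + 3 mod 17:
  x = 1: RHS = 9, y in [3, 14]  -> 2 point(s)
  x = 2: RHS = 4, y in [2, 15]  -> 2 point(s)
  x = 4: RHS = 2, y in [6, 11]  -> 2 point(s)
  x = 5: RHS = 0, y in [0]  -> 1 point(s)
  x = 10: RHS = 16, y in [4, 13]  -> 2 point(s)
  x = 13: RHS = 4, y in [2, 15]  -> 2 point(s)
  x = 15: RHS = 2, y in [6, 11]  -> 2 point(s)
Affine points: 13. Add the point at infinity: total = 14.

#E(F_17) = 14


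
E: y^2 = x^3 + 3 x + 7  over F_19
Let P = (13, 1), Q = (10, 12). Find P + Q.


P != Q, so use the chord formula.
s = (y2 - y1) / (x2 - x1) = (11) / (16) mod 19 = 9
x3 = s^2 - x1 - x2 mod 19 = 9^2 - 13 - 10 = 1
y3 = s (x1 - x3) - y1 mod 19 = 9 * (13 - 1) - 1 = 12

P + Q = (1, 12)


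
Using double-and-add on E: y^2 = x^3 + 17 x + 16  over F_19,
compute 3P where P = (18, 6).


k = 3 = 11_2 (binary, LSB first: 11)
Double-and-add from P = (18, 6):
  bit 0 = 1: acc = O + (18, 6) = (18, 6)
  bit 1 = 1: acc = (18, 6) + (9, 9) = (9, 10)

3P = (9, 10)


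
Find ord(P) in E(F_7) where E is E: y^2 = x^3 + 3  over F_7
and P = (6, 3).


Compute successive multiples of P until we hit O:
  1P = (6, 3)
  2P = (4, 5)
  3P = (5, 3)
  4P = (3, 4)
  5P = (2, 5)
  6P = (1, 5)
  7P = (1, 2)
  8P = (2, 2)
  ... (continuing to 13P)
  13P = O

ord(P) = 13


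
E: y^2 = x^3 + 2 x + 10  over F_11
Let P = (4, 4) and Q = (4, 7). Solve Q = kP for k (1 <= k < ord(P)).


Enumerate multiples of P until we hit Q = (4, 7):
  1P = (4, 4)
  2P = (7, 2)
  3P = (9, 3)
  4P = (2, 0)
  5P = (9, 8)
  6P = (7, 9)
  7P = (4, 7)
Match found at i = 7.

k = 7


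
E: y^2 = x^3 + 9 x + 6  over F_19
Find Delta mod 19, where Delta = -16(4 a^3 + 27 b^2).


4 a^3 + 27 b^2 = 4*9^3 + 27*6^2 = 2916 + 972 = 3888
Delta = -16 * (3888) = -62208
Delta mod 19 = 17

Delta = 17 (mod 19)


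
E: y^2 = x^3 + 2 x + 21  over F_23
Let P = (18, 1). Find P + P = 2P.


Doubling: s = (3 x1^2 + a) / (2 y1)
s = (3*18^2 + 2) / (2*1) mod 23 = 4
x3 = s^2 - 2 x1 mod 23 = 4^2 - 2*18 = 3
y3 = s (x1 - x3) - y1 mod 23 = 4 * (18 - 3) - 1 = 13

2P = (3, 13)


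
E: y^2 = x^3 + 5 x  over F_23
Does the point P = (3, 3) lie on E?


Check whether y^2 = x^3 + 5 x + 0 (mod 23) for (x, y) = (3, 3).
LHS: y^2 = 3^2 mod 23 = 9
RHS: x^3 + 5 x + 0 = 3^3 + 5*3 + 0 mod 23 = 19
LHS != RHS

No, not on the curve


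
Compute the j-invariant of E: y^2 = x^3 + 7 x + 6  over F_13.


Delta = -16(4 a^3 + 27 b^2) mod 13 = 1
-1728 * (4 a)^3 = -1728 * (4*7)^3 mod 13 = 8
j = 8 * 1^(-1) mod 13 = 8

j = 8 (mod 13)


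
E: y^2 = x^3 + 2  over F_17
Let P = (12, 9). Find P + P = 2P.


Doubling: s = (3 x1^2 + a) / (2 y1)
s = (3*12^2 + 0) / (2*9) mod 17 = 7
x3 = s^2 - 2 x1 mod 17 = 7^2 - 2*12 = 8
y3 = s (x1 - x3) - y1 mod 17 = 7 * (12 - 8) - 9 = 2

2P = (8, 2)


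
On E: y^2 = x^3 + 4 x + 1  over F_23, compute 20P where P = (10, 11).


k = 20 = 10100_2 (binary, LSB first: 00101)
Double-and-add from P = (10, 11):
  bit 0 = 0: acc unchanged = O
  bit 1 = 0: acc unchanged = O
  bit 2 = 1: acc = O + (19, 6) = (19, 6)
  bit 3 = 0: acc unchanged = (19, 6)
  bit 4 = 1: acc = (19, 6) + (7, 21) = (0, 22)

20P = (0, 22)


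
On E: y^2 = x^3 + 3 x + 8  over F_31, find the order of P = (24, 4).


Compute successive multiples of P until we hit O:
  1P = (24, 4)
  2P = (11, 15)
  3P = (29, 5)
  4P = (14, 29)
  5P = (7, 0)
  6P = (14, 2)
  7P = (29, 26)
  8P = (11, 16)
  ... (continuing to 10P)
  10P = O

ord(P) = 10


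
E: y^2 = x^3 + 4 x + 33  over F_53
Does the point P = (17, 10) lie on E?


Check whether y^2 = x^3 + 4 x + 33 (mod 53) for (x, y) = (17, 10).
LHS: y^2 = 10^2 mod 53 = 47
RHS: x^3 + 4 x + 33 = 17^3 + 4*17 + 33 mod 53 = 32
LHS != RHS

No, not on the curve


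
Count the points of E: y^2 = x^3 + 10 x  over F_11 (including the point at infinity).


For each x in F_11, count y with y^2 = x^3 + 10 x + 0 mod 11:
  x = 0: RHS = 0, y in [0]  -> 1 point(s)
  x = 1: RHS = 0, y in [0]  -> 1 point(s)
  x = 4: RHS = 5, y in [4, 7]  -> 2 point(s)
  x = 6: RHS = 1, y in [1, 10]  -> 2 point(s)
  x = 8: RHS = 9, y in [3, 8]  -> 2 point(s)
  x = 9: RHS = 5, y in [4, 7]  -> 2 point(s)
  x = 10: RHS = 0, y in [0]  -> 1 point(s)
Affine points: 11. Add the point at infinity: total = 12.

#E(F_11) = 12


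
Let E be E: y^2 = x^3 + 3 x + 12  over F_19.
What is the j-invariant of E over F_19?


Delta = -16(4 a^3 + 27 b^2) mod 19 = 18
-1728 * (4 a)^3 = -1728 * (4*3)^3 mod 19 = 18
j = 18 * 18^(-1) mod 19 = 1

j = 1 (mod 19)
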